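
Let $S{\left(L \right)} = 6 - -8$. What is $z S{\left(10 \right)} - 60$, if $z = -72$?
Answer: $-1068$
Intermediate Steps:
$S{\left(L \right)} = 14$ ($S{\left(L \right)} = 6 + 8 = 14$)
$z S{\left(10 \right)} - 60 = \left(-72\right) 14 - 60 = -1008 - 60 = -1068$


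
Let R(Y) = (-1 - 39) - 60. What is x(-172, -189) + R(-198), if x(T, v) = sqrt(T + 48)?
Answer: -100 + 2*I*sqrt(31) ≈ -100.0 + 11.136*I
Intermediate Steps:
R(Y) = -100 (R(Y) = -40 - 60 = -100)
x(T, v) = sqrt(48 + T)
x(-172, -189) + R(-198) = sqrt(48 - 172) - 100 = sqrt(-124) - 100 = 2*I*sqrt(31) - 100 = -100 + 2*I*sqrt(31)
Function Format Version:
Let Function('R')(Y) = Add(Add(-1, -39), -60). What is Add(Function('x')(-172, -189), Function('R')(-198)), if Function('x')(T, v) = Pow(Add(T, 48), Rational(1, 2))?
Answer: Add(-100, Mul(2, I, Pow(31, Rational(1, 2)))) ≈ Add(-100.00, Mul(11.136, I))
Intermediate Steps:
Function('R')(Y) = -100 (Function('R')(Y) = Add(-40, -60) = -100)
Function('x')(T, v) = Pow(Add(48, T), Rational(1, 2))
Add(Function('x')(-172, -189), Function('R')(-198)) = Add(Pow(Add(48, -172), Rational(1, 2)), -100) = Add(Pow(-124, Rational(1, 2)), -100) = Add(Mul(2, I, Pow(31, Rational(1, 2))), -100) = Add(-100, Mul(2, I, Pow(31, Rational(1, 2))))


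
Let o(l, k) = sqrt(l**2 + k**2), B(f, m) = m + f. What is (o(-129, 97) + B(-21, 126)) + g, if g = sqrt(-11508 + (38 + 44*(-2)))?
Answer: 105 + 5*sqrt(1042) + I*sqrt(11558) ≈ 266.4 + 107.51*I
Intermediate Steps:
B(f, m) = f + m
o(l, k) = sqrt(k**2 + l**2)
g = I*sqrt(11558) (g = sqrt(-11508 + (38 - 88)) = sqrt(-11508 - 50) = sqrt(-11558) = I*sqrt(11558) ≈ 107.51*I)
(o(-129, 97) + B(-21, 126)) + g = (sqrt(97**2 + (-129)**2) + (-21 + 126)) + I*sqrt(11558) = (sqrt(9409 + 16641) + 105) + I*sqrt(11558) = (sqrt(26050) + 105) + I*sqrt(11558) = (5*sqrt(1042) + 105) + I*sqrt(11558) = (105 + 5*sqrt(1042)) + I*sqrt(11558) = 105 + 5*sqrt(1042) + I*sqrt(11558)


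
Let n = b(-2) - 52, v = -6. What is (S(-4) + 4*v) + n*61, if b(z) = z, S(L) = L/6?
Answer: -9956/3 ≈ -3318.7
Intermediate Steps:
S(L) = L/6 (S(L) = L*(⅙) = L/6)
n = -54 (n = -2 - 52 = -54)
(S(-4) + 4*v) + n*61 = ((⅙)*(-4) + 4*(-6)) - 54*61 = (-⅔ - 24) - 3294 = -74/3 - 3294 = -9956/3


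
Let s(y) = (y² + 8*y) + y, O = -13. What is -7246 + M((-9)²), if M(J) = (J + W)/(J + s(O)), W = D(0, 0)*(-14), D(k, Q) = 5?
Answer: -963707/133 ≈ -7245.9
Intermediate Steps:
s(y) = y² + 9*y
W = -70 (W = 5*(-14) = -70)
M(J) = (-70 + J)/(52 + J) (M(J) = (J - 70)/(J - 13*(9 - 13)) = (-70 + J)/(J - 13*(-4)) = (-70 + J)/(J + 52) = (-70 + J)/(52 + J))
-7246 + M((-9)²) = -7246 + (-70 + (-9)²)/(52 + (-9)²) = -7246 + (-70 + 81)/(52 + 81) = -7246 + 11/133 = -963707/133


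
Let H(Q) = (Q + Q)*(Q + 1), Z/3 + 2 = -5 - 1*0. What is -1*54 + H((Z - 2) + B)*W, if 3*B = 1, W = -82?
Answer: -725366/9 ≈ -80596.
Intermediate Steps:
B = ⅓ (B = (⅓)*1 = ⅓ ≈ 0.33333)
Z = -21 (Z = -6 + 3*(-5 - 1*0) = -6 + 3*(-5 + 0) = -6 + 3*(-5) = -6 - 15 = -21)
H(Q) = 2*Q*(1 + Q) (H(Q) = (2*Q)*(1 + Q) = 2*Q*(1 + Q))
-1*54 + H((Z - 2) + B)*W = -1*54 + (2*((-21 - 2) + ⅓)*(1 + ((-21 - 2) + ⅓)))*(-82) = -54 + (2*(-23 + ⅓)*(1 + (-23 + ⅓)))*(-82) = -54 + (2*(-68/3)*(1 - 68/3))*(-82) = -54 + (2*(-68/3)*(-65/3))*(-82) = -54 + (8840/9)*(-82) = -54 - 724880/9 = -725366/9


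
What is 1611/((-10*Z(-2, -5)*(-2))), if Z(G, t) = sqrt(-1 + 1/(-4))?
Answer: -1611*I*sqrt(5)/50 ≈ -72.046*I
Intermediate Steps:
Z(G, t) = I*sqrt(5)/2 (Z(G, t) = sqrt(-1 - 1/4) = sqrt(-5/4) = I*sqrt(5)/2)
1611/((-10*Z(-2, -5)*(-2))) = 1611/((-5*I*sqrt(5)*(-2))) = 1611/((10*I*sqrt(5))) = 1611*(-I*sqrt(5)/50) = -1611*I*sqrt(5)/50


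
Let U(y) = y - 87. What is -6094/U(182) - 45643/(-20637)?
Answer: -121425793/1960515 ≈ -61.936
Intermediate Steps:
U(y) = -87 + y
-6094/U(182) - 45643/(-20637) = -6094/(-87 + 182) - 45643/(-20637) = -6094/95 - 45643*(-1/20637) = -6094*1/95 + 45643/20637 = -6094/95 + 45643/20637 = -121425793/1960515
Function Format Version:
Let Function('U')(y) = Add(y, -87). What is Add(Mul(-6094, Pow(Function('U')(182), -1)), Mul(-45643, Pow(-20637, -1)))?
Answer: Rational(-121425793, 1960515) ≈ -61.936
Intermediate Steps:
Function('U')(y) = Add(-87, y)
Add(Mul(-6094, Pow(Function('U')(182), -1)), Mul(-45643, Pow(-20637, -1))) = Add(Mul(-6094, Pow(Add(-87, 182), -1)), Mul(-45643, Pow(-20637, -1))) = Add(Mul(-6094, Pow(95, -1)), Mul(-45643, Rational(-1, 20637))) = Add(Mul(-6094, Rational(1, 95)), Rational(45643, 20637)) = Add(Rational(-6094, 95), Rational(45643, 20637)) = Rational(-121425793, 1960515)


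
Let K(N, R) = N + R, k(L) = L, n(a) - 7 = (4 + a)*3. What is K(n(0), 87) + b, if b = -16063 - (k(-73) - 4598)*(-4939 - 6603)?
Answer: -53928639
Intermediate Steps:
n(a) = 19 + 3*a (n(a) = 7 + (4 + a)*3 = 7 + (12 + 3*a) = 19 + 3*a)
b = -53928745 (b = -16063 - (-73 - 4598)*(-4939 - 6603) = -16063 - (-4671)*(-11542) = -16063 - 1*53912682 = -16063 - 53912682 = -53928745)
K(n(0), 87) + b = ((19 + 3*0) + 87) - 53928745 = ((19 + 0) + 87) - 53928745 = (19 + 87) - 53928745 = 106 - 53928745 = -53928639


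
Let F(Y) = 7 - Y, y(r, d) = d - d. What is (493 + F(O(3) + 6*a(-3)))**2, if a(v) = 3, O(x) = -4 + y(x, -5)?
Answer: 236196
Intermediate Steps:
y(r, d) = 0
O(x) = -4 (O(x) = -4 + 0 = -4)
(493 + F(O(3) + 6*a(-3)))**2 = (493 + (7 - (-4 + 6*3)))**2 = (493 + (7 - (-4 + 18)))**2 = (493 + (7 - 1*14))**2 = (493 + (7 - 14))**2 = (493 - 7)**2 = 486**2 = 236196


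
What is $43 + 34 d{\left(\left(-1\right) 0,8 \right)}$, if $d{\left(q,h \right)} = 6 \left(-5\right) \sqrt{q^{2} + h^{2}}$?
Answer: $-8117$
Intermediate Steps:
$d{\left(q,h \right)} = - 30 \sqrt{h^{2} + q^{2}}$
$43 + 34 d{\left(\left(-1\right) 0,8 \right)} = 43 + 34 \left(- 30 \sqrt{8^{2} + \left(\left(-1\right) 0\right)^{2}}\right) = 43 + 34 \left(- 30 \sqrt{64 + 0^{2}}\right) = 43 + 34 \left(- 30 \sqrt{64 + 0}\right) = 43 + 34 \left(- 30 \sqrt{64}\right) = 43 + 34 \left(\left(-30\right) 8\right) = 43 + 34 \left(-240\right) = 43 - 8160 = -8117$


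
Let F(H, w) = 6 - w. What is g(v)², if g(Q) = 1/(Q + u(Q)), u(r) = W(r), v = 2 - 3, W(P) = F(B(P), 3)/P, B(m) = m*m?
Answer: 1/16 ≈ 0.062500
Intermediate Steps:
B(m) = m²
W(P) = 3/P (W(P) = (6 - 1*3)/P = (6 - 3)/P = 3/P)
v = -1
u(r) = 3/r
g(Q) = 1/(Q + 3/Q)
g(v)² = (-1/(3 + (-1)²))² = (-1/(3 + 1))² = (-1/4)² = (-1*¼)² = (-¼)² = 1/16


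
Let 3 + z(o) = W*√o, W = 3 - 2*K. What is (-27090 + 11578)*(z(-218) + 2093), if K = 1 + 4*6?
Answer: -32420080 + 729064*I*√218 ≈ -3.242e+7 + 1.0764e+7*I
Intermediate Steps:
K = 25 (K = 1 + 24 = 25)
W = -47 (W = 3 - 2*25 = 3 - 50 = -47)
z(o) = -3 - 47*√o
(-27090 + 11578)*(z(-218) + 2093) = (-27090 + 11578)*((-3 - 47*I*√218) + 2093) = -15512*((-3 - 47*I*√218) + 2093) = -15512*(2090 - 47*I*√218) = -32420080 + 729064*I*√218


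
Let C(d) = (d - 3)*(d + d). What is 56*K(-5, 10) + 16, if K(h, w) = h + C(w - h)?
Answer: 19896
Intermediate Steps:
C(d) = 2*d*(-3 + d) (C(d) = (-3 + d)*(2*d) = 2*d*(-3 + d))
K(h, w) = h + 2*(w - h)*(-3 + w - h) (K(h, w) = h + 2*(w - h)*(-3 + (w - h)) = h + 2*(w - h)*(-3 + w - h))
56*K(-5, 10) + 16 = 56*(-5 + 2*(-5 - 1*10)*(3 - 5 - 1*10)) + 16 = 56*(-5 + 2*(-5 - 10)*(3 - 5 - 10)) + 16 = 56*(-5 + 2*(-15)*(-12)) + 16 = 56*(-5 + 360) + 16 = 56*355 + 16 = 19880 + 16 = 19896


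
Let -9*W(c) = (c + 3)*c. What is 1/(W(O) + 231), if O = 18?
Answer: 1/189 ≈ 0.0052910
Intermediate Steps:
W(c) = -c*(3 + c)/9 (W(c) = -(c + 3)*c/9 = -(3 + c)*c/9 = -c*(3 + c)/9)
1/(W(O) + 231) = 1/(-1/9*18*(3 + 18) + 231) = 1/(-1/9*18*21 + 231) = 1/(-42 + 231) = 1/189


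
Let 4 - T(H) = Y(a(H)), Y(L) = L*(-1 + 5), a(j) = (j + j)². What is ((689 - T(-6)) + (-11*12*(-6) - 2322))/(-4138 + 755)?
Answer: 269/3383 ≈ 0.079515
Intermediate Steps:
a(j) = 4*j² (a(j) = (2*j)² = 4*j²)
Y(L) = 4*L (Y(L) = L*4 = 4*L)
T(H) = 4 - 16*H² (T(H) = 4 - 4*4*H² = 4 - 16*H²)
((689 - T(-6)) + (-11*12*(-6) - 2322))/(-4138 + 755) = ((689 - (4 - 16*(-6)²)) + (-11*12*(-6) - 2322))/(-4138 + 755) = ((689 - (4 - 16*36)) + (-132*(-6) - 2322))/(-3383) = ((689 - (4 - 576)) + (792 - 2322))*(-1/3383) = ((689 - 1*(-572)) - 1530)*(-1/3383) = ((689 + 572) - 1530)*(-1/3383) = (1261 - 1530)*(-1/3383) = -269*(-1/3383) = 269/3383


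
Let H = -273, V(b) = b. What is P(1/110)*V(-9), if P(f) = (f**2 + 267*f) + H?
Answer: 29465361/12100 ≈ 2435.2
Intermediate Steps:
P(f) = -273 + f**2 + 267*f (P(f) = (f**2 + 267*f) - 273 = -273 + f**2 + 267*f)
P(1/110)*V(-9) = (-273 + (1/110)**2 + 267/110)*(-9) = (-273 + (1/110)**2 + 267*(1/110))*(-9) = (-273 + 1/12100 + 267/110)*(-9) = -3273929/12100*(-9) = 29465361/12100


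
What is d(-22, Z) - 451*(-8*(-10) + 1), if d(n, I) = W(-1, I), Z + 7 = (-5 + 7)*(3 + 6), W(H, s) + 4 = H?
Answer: -36536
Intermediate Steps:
W(H, s) = -4 + H
Z = 11 (Z = -7 + (-5 + 7)*(3 + 6) = -7 + 2*9 = -7 + 18 = 11)
d(n, I) = -5 (d(n, I) = -4 - 1 = -5)
d(-22, Z) - 451*(-8*(-10) + 1) = -5 - 451*(-8*(-10) + 1) = -5 - 451*(80 + 1) = -5 - 451*81 = -5 - 36531 = -36536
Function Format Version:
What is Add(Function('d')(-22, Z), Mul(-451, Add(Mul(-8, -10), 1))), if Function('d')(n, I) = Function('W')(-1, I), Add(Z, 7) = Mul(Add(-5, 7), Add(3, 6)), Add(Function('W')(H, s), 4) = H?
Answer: -36536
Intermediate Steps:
Function('W')(H, s) = Add(-4, H)
Z = 11 (Z = Add(-7, Mul(Add(-5, 7), Add(3, 6))) = Add(-7, Mul(2, 9)) = Add(-7, 18) = 11)
Function('d')(n, I) = -5 (Function('d')(n, I) = Add(-4, -1) = -5)
Add(Function('d')(-22, Z), Mul(-451, Add(Mul(-8, -10), 1))) = Add(-5, Mul(-451, Add(Mul(-8, -10), 1))) = Add(-5, Mul(-451, Add(80, 1))) = Add(-5, Mul(-451, 81)) = Add(-5, -36531) = -36536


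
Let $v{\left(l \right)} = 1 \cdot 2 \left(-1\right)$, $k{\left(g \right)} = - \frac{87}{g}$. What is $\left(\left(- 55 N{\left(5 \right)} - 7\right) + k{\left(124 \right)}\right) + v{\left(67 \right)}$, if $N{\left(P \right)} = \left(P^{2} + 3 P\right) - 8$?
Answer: $- \frac{219443}{124} \approx -1769.7$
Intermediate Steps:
$N{\left(P \right)} = -8 + P^{2} + 3 P$
$v{\left(l \right)} = -2$ ($v{\left(l \right)} = 2 \left(-1\right) = -2$)
$\left(\left(- 55 N{\left(5 \right)} - 7\right) + k{\left(124 \right)}\right) + v{\left(67 \right)} = \left(\left(- 55 \left(-8 + 5^{2} + 3 \cdot 5\right) - 7\right) - \frac{87}{124}\right) - 2 = \left(\left(- 55 \left(-8 + 25 + 15\right) - 7\right) - \frac{87}{124}\right) - 2 = \left(\left(\left(-55\right) 32 - 7\right) - \frac{87}{124}\right) - 2 = \left(\left(-1760 - 7\right) - \frac{87}{124}\right) - 2 = \left(-1767 - \frac{87}{124}\right) - 2 = - \frac{219195}{124} - 2 = - \frac{219443}{124}$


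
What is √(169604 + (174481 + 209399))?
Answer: 2*√138371 ≈ 743.96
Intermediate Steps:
√(169604 + (174481 + 209399)) = √(169604 + 383880) = √553484 = 2*√138371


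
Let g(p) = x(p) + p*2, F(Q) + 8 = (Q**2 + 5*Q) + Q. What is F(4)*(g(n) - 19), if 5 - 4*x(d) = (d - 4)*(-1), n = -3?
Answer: -816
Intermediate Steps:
F(Q) = -8 + Q**2 + 6*Q (F(Q) = -8 + ((Q**2 + 5*Q) + Q) = -8 + (Q**2 + 6*Q) = -8 + Q**2 + 6*Q)
x(d) = 1/4 + d/4 (x(d) = 5/4 - (d - 4)*(-1)/4 = 5/4 - (-4 + d)*(-1)/4 = 5/4 - (4 - d)/4 = 5/4 + (-1 + d/4) = 1/4 + d/4)
g(p) = 1/4 + 9*p/4 (g(p) = (1/4 + p/4) + p*2 = (1/4 + p/4) + 2*p = 1/4 + 9*p/4)
F(4)*(g(n) - 19) = (-8 + 4**2 + 6*4)*((1/4 + (9/4)*(-3)) - 19) = (-8 + 16 + 24)*((1/4 - 27/4) - 19) = 32*(-13/2 - 19) = 32*(-51/2) = -816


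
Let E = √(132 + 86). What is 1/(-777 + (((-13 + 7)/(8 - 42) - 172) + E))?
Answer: -137105/130056949 - 289*√218/260113898 ≈ -0.0010706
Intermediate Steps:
E = √218 ≈ 14.765
1/(-777 + (((-13 + 7)/(8 - 42) - 172) + E)) = 1/(-777 + (((-13 + 7)/(8 - 42) - 172) + √218)) = 1/(-777 + ((-6/(-34) - 172) + √218)) = 1/(-777 + ((-6*(-1/34) - 172) + √218)) = 1/(-777 + ((3/17 - 172) + √218)) = 1/(-777 + (-2921/17 + √218)) = 1/(-16130/17 + √218)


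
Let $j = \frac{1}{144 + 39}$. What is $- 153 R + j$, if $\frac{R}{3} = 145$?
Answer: $- \frac{12179564}{183} \approx -66555.0$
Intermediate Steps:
$R = 435$ ($R = 3 \cdot 145 = 435$)
$j = \frac{1}{183} \approx 0.0054645$
$- 153 R + j = \left(-153\right) 435 + \frac{1}{183} = -66555 + \frac{1}{183} = - \frac{12179564}{183}$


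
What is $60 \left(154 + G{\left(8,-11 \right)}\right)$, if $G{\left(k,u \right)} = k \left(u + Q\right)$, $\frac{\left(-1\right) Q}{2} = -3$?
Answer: $6840$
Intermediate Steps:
$Q = 6$ ($Q = \left(-2\right) \left(-3\right) = 6$)
$G{\left(k,u \right)} = k \left(6 + u\right)$ ($G{\left(k,u \right)} = k \left(u + 6\right) = k \left(6 + u\right)$)
$60 \left(154 + G{\left(8,-11 \right)}\right) = 60 \left(154 + 8 \left(6 - 11\right)\right) = 60 \left(154 + 8 \left(-5\right)\right) = 60 \left(154 - 40\right) = 60 \cdot 114 = 6840$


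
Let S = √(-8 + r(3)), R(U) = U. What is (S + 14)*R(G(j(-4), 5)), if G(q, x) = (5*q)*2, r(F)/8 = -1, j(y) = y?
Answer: -560 - 160*I ≈ -560.0 - 160.0*I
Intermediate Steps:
r(F) = -8 (r(F) = 8*(-1) = -8)
G(q, x) = 10*q
S = 4*I (S = √(-8 - 8) = √(-16) = 4*I ≈ 4.0*I)
(S + 14)*R(G(j(-4), 5)) = (4*I + 14)*(10*(-4)) = (14 + 4*I)*(-40) = -560 - 160*I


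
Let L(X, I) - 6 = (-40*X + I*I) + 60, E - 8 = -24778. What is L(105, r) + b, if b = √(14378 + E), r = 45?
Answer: -2109 + 2*I*√2598 ≈ -2109.0 + 101.94*I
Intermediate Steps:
E = -24770 (E = 8 - 24778 = -24770)
L(X, I) = 66 + I² - 40*X (L(X, I) = 6 + ((-40*X + I*I) + 60) = 6 + ((-40*X + I²) + 60) = 6 + ((I² - 40*X) + 60) = 6 + (60 + I² - 40*X) = 66 + I² - 40*X)
b = 2*I*√2598 (b = √(14378 - 24770) = √(-10392) = 2*I*√2598 ≈ 101.94*I)
L(105, r) + b = (66 + 45² - 40*105) + 2*I*√2598 = (66 + 2025 - 4200) + 2*I*√2598 = -2109 + 2*I*√2598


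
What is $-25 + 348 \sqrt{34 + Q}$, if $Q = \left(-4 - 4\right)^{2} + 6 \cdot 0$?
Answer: $-25 + 2436 \sqrt{2} \approx 3420.0$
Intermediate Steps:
$Q = 64$ ($Q = \left(-8\right)^{2} + 0 = 64 + 0 = 64$)
$-25 + 348 \sqrt{34 + Q} = -25 + 348 \sqrt{34 + 64} = -25 + 348 \sqrt{98} = -25 + 348 \cdot 7 \sqrt{2} = -25 + 2436 \sqrt{2}$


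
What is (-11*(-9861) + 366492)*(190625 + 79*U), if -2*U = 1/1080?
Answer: 65188659242641/720 ≈ 9.0540e+10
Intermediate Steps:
U = -1/2160 (U = -1/2/1080 = -1/2*1/1080 = -1/2160 ≈ -0.00046296)
(-11*(-9861) + 366492)*(190625 + 79*U) = (-11*(-9861) + 366492)*(190625 + 79*(-1/2160)) = (108471 + 366492)*(190625 - 79/2160) = 474963*(411749921/2160) = 65188659242641/720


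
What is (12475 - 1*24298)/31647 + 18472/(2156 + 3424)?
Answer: 6173941/2102265 ≈ 2.9368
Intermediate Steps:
(12475 - 1*24298)/31647 + 18472/(2156 + 3424) = (12475 - 24298)*(1/31647) + 18472/5580 = -11823*1/31647 + 18472*(1/5580) = -563/1507 + 4618/1395 = 6173941/2102265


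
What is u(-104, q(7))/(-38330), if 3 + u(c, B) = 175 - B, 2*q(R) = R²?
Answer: -59/15332 ≈ -0.0038482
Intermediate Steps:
q(R) = R²/2
u(c, B) = 172 - B (u(c, B) = -3 + (175 - B) = 172 - B)
u(-104, q(7))/(-38330) = (172 - 7²/2)/(-38330) = (172 - 49/2)*(-1/38330) = (295/2)*(-1/38330) = -59/15332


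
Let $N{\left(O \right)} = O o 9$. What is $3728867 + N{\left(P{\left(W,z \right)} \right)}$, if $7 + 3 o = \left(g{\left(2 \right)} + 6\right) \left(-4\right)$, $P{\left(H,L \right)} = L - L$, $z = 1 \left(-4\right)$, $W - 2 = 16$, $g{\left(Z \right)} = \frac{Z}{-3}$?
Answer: $3728867$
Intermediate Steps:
$g{\left(Z \right)} = - \frac{Z}{3}$ ($g{\left(Z \right)} = Z \left(- \frac{1}{3}\right) = - \frac{Z}{3}$)
$W = 18$ ($W = 2 + 16 = 18$)
$z = -4$
$P{\left(H,L \right)} = 0$
$o = - \frac{85}{9}$ ($o = - \frac{7}{3} + \frac{\left(\left(- \frac{1}{3}\right) 2 + 6\right) \left(-4\right)}{3} = - \frac{7}{3} + \frac{\left(- \frac{2}{3} + 6\right) \left(-4\right)}{3} = - \frac{7}{3} + \frac{\frac{16}{3} \left(-4\right)}{3} = - \frac{7}{3} + \frac{1}{3} \left(- \frac{64}{3}\right) = - \frac{7}{3} - \frac{64}{9} = - \frac{85}{9} \approx -9.4444$)
$N{\left(O \right)} = - 85 O$ ($N{\left(O \right)} = O \left(- \frac{85}{9}\right) 9 = - \frac{85 O}{9} \cdot 9 = - 85 O$)
$3728867 + N{\left(P{\left(W,z \right)} \right)} = 3728867 - 0 = 3728867 + 0 = 3728867$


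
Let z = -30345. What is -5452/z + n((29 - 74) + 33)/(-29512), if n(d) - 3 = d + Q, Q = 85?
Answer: 47597/268770 ≈ 0.17709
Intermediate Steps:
n(d) = 88 + d (n(d) = 3 + (d + 85) = 3 + (85 + d) = 88 + d)
-5452/z + n((29 - 74) + 33)/(-29512) = -5452/(-30345) + (88 + ((29 - 74) + 33))/(-29512) = -5452*(-1/30345) + (88 + (-45 + 33))*(-1/29512) = 5452/30345 + (88 - 12)*(-1/29512) = 5452/30345 + 76*(-1/29512) = 5452/30345 - 19/7378 = 47597/268770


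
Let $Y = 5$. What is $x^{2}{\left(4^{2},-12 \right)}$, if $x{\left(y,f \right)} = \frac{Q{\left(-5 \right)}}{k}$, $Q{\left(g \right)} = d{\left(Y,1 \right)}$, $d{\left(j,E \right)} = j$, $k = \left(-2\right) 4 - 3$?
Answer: $\frac{25}{121} \approx 0.20661$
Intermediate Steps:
$k = -11$ ($k = -8 - 3 = -11$)
$Q{\left(g \right)} = 5$
$x{\left(y,f \right)} = - \frac{5}{11}$ ($x{\left(y,f \right)} = \frac{5}{-11} = 5 \left(- \frac{1}{11}\right) = - \frac{5}{11}$)
$x^{2}{\left(4^{2},-12 \right)} = \left(- \frac{5}{11}\right)^{2} = \frac{25}{121}$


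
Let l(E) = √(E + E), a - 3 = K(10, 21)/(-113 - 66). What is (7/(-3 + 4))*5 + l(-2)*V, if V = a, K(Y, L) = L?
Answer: 35 + 1032*I/179 ≈ 35.0 + 5.7654*I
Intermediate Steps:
a = 516/179 (a = 3 + 21/(-113 - 66) = 3 + 21/(-179) = 3 + 21*(-1/179) = 3 - 21/179 = 516/179 ≈ 2.8827)
l(E) = √2*√E (l(E) = √(2*E) = √2*√E)
V = 516/179 ≈ 2.8827
(7/(-3 + 4))*5 + l(-2)*V = (7/(-3 + 4))*5 + (√2*√(-2))*(516/179) = (7/1)*5 + (√2*(I*√2))*(516/179) = (7*1)*5 + (2*I)*(516/179) = 7*5 + 1032*I/179 = 35 + 1032*I/179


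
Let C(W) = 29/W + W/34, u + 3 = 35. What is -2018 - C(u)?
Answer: -1098797/544 ≈ -2019.8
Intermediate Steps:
u = 32 (u = -3 + 35 = 32)
C(W) = 29/W + W/34 (C(W) = 29/W + W*(1/34) = 29/W + W/34)
-2018 - C(u) = -2018 - (29/32 + (1/34)*32) = -2018 - (29*(1/32) + 16/17) = -2018 - (29/32 + 16/17) = -2018 - 1*1005/544 = -2018 - 1005/544 = -1098797/544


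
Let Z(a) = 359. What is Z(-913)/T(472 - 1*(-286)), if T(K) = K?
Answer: 359/758 ≈ 0.47361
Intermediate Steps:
Z(-913)/T(472 - 1*(-286)) = 359/(472 - 1*(-286)) = 359/(472 + 286) = 359/758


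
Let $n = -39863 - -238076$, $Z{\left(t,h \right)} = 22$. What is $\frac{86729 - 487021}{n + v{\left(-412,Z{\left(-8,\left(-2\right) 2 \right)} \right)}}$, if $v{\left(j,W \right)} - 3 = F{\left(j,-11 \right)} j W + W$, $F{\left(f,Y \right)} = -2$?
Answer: $- \frac{200146}{108183} \approx -1.8501$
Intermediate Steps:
$v{\left(j,W \right)} = 3 + W - 2 W j$ ($v{\left(j,W \right)} = 3 + \left(- 2 j W + W\right) = 3 - \left(- W + 2 W j\right) = 3 + W - 2 W j$)
$n = 198213$ ($n = -39863 + 238076 = 198213$)
$\frac{86729 - 487021}{n + v{\left(-412,Z{\left(-8,\left(-2\right) 2 \right)} \right)}} = \frac{86729 - 487021}{198213 + \left(3 + 22 - 44 \left(-412\right)\right)} = - \frac{400292}{198213 + \left(3 + 22 + 18128\right)} = - \frac{400292}{198213 + 18153} = - \frac{400292}{216366} = \left(-400292\right) \frac{1}{216366} = - \frac{200146}{108183}$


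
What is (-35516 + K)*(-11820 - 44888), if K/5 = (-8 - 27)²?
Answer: 1666704828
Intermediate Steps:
K = 6125 (K = 5*(-8 - 27)² = 5*(-35)² = 5*1225 = 6125)
(-35516 + K)*(-11820 - 44888) = (-35516 + 6125)*(-11820 - 44888) = -29391*(-56708) = 1666704828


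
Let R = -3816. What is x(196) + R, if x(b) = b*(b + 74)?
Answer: 49104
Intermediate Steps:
x(b) = b*(74 + b)
x(196) + R = 196*(74 + 196) - 3816 = 196*270 - 3816 = 52920 - 3816 = 49104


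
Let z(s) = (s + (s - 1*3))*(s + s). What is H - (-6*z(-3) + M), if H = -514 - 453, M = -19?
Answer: -624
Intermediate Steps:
z(s) = 2*s*(-3 + 2*s) (z(s) = (s + (s - 3))*(2*s) = (s + (-3 + s))*(2*s) = (-3 + 2*s)*(2*s) = 2*s*(-3 + 2*s))
H = -967
H - (-6*z(-3) + M) = -967 - (-12*(-3)*(-3 + 2*(-3)) - 19) = -967 - (-12*(-3)*(-3 - 6) - 19) = -967 - (-12*(-3)*(-9) - 19) = -967 - (-6*54 - 19) = -967 - (-324 - 19) = -967 - 1*(-343) = -967 + 343 = -624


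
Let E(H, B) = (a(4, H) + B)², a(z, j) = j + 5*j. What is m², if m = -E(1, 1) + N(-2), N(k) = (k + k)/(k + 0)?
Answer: 2209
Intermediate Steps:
a(z, j) = 6*j
N(k) = 2 (N(k) = (2*k)/k = 2)
E(H, B) = (B + 6*H)² (E(H, B) = (6*H + B)² = (B + 6*H)²)
m = -47 (m = -(1 + 6*1)² + 2 = -(1 + 6)² + 2 = -1*7² + 2 = -1*49 + 2 = -49 + 2 = -47)
m² = (-47)² = 2209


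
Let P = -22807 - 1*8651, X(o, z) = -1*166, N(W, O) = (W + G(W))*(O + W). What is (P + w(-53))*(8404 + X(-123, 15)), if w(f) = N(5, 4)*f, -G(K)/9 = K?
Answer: -101969964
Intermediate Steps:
G(K) = -9*K
N(W, O) = -8*W*(O + W) (N(W, O) = (W - 9*W)*(O + W) = (-8*W)*(O + W) = -8*W*(O + W))
X(o, z) = -166
P = -31458 (P = -22807 - 8651 = -31458)
w(f) = -360*f (w(f) = (8*5*(-1*4 - 1*5))*f = (8*5*(-4 - 5))*f = (8*5*(-9))*f = -360*f)
(P + w(-53))*(8404 + X(-123, 15)) = (-31458 - 360*(-53))*(8404 - 166) = (-31458 + 19080)*8238 = -12378*8238 = -101969964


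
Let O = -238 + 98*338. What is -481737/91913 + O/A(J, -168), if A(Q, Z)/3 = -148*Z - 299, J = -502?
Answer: -10826319099/2257842845 ≈ -4.7950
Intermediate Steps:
A(Q, Z) = -897 - 444*Z (A(Q, Z) = 3*(-148*Z - 299) = 3*(-299 - 148*Z) = -897 - 444*Z)
O = 32886 (O = -238 + 33124 = 32886)
-481737/91913 + O/A(J, -168) = -481737/91913 + 32886/(-897 - 444*(-168)) = -481737*1/91913 + 32886/(-897 + 74592) = -481737/91913 + 32886/73695 = -481737/91913 + 32886*(1/73695) = -481737/91913 + 10962/24565 = -10826319099/2257842845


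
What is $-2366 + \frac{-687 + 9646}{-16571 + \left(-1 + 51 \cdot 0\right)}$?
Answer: $- \frac{39218311}{16572} \approx -2366.5$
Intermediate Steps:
$-2366 + \frac{-687 + 9646}{-16571 + \left(-1 + 51 \cdot 0\right)} = -2366 + \frac{8959}{-16571 + \left(-1 + 0\right)} = -2366 + \frac{8959}{-16571 - 1} = -2366 + \frac{8959}{-16572} = -2366 + 8959 \left(- \frac{1}{16572}\right) = -2366 - \frac{8959}{16572} = - \frac{39218311}{16572}$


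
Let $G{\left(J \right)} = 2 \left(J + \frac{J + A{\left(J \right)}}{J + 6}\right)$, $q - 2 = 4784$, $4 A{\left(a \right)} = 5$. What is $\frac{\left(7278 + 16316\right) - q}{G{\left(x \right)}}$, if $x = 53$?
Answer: $\frac{2219344}{12725} \approx 174.41$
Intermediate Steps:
$A{\left(a \right)} = \frac{5}{4}$ ($A{\left(a \right)} = \frac{1}{4} \cdot 5 = \frac{5}{4}$)
$q = 4786$ ($q = 2 + 4784 = 4786$)
$G{\left(J \right)} = 2 J + \frac{2 \left(\frac{5}{4} + J\right)}{6 + J}$ ($G{\left(J \right)} = 2 \left(J + \frac{J + \frac{5}{4}}{J + 6}\right) = 2 \left(J + \frac{\frac{5}{4} + J}{6 + J}\right) = 2 J + \frac{2 \left(\frac{5}{4} + J\right)}{6 + J}$)
$\frac{\left(7278 + 16316\right) - q}{G{\left(x \right)}} = \frac{\left(7278 + 16316\right) - 4786}{\frac{1}{2} \frac{1}{6 + 53} \left(5 + 4 \cdot 53^{2} + 28 \cdot 53\right)} = \frac{23594 - 4786}{\frac{1}{2} \cdot \frac{1}{59} \left(5 + 4 \cdot 2809 + 1484\right)} = \frac{18808}{\frac{1}{2} \cdot \frac{1}{59} \left(5 + 11236 + 1484\right)} = \frac{18808}{\frac{1}{2} \cdot \frac{1}{59} \cdot 12725} = \frac{18808}{\frac{12725}{118}} = 18808 \cdot \frac{118}{12725} = \frac{2219344}{12725}$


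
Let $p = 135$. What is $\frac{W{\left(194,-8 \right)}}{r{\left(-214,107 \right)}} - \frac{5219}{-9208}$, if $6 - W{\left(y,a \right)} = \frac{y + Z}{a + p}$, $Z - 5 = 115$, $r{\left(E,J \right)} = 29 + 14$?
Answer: $\frac{32626143}{50284888} \approx 0.64883$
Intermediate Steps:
$r{\left(E,J \right)} = 43$
$Z = 120$ ($Z = 5 + 115 = 120$)
$W{\left(y,a \right)} = 6 - \frac{120 + y}{135 + a}$ ($W{\left(y,a \right)} = 6 - \frac{y + 120}{a + 135} = 6 - \frac{120 + y}{135 + a}$)
$\frac{W{\left(194,-8 \right)}}{r{\left(-214,107 \right)}} - \frac{5219}{-9208} = \frac{\frac{1}{135 - 8} \left(690 - 194 + 6 \left(-8\right)\right)}{43} - \frac{5219}{-9208} = \frac{690 - 194 - 48}{127} \cdot \frac{1}{43} - - \frac{5219}{9208} = \frac{1}{127} \cdot 448 \cdot \frac{1}{43} + \frac{5219}{9208} = \frac{448}{127} \cdot \frac{1}{43} + \frac{5219}{9208} = \frac{448}{5461} + \frac{5219}{9208} = \frac{32626143}{50284888}$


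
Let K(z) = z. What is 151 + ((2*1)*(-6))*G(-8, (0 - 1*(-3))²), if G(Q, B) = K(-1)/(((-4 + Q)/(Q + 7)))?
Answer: 152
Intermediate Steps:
G(Q, B) = -(7 + Q)/(-4 + Q) (G(Q, B) = -1/((-4 + Q)/(Q + 7)) = -1/((-4 + Q)/(7 + Q)) = -(7 + Q)/(-4 + Q))
151 + ((2*1)*(-6))*G(-8, (0 - 1*(-3))²) = 151 + ((2*1)*(-6))*((-7 - 1*(-8))/(-4 - 8)) = 151 + (2*(-6))*((-7 + 8)/(-12)) = 151 - (-1) = 151 - 12*(-1/12) = 151 + 1 = 152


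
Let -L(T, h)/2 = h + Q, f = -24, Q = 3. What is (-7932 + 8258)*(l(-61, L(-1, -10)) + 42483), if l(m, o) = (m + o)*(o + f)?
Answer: 14002678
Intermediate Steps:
L(T, h) = -6 - 2*h (L(T, h) = -2*(h + 3) = -2*(3 + h) = -6 - 2*h)
l(m, o) = (-24 + o)*(m + o) (l(m, o) = (m + o)*(o - 24) = (m + o)*(-24 + o) = (-24 + o)*(m + o))
(-7932 + 8258)*(l(-61, L(-1, -10)) + 42483) = (-7932 + 8258)*(((-6 - 2*(-10))**2 - 24*(-61) - 24*(-6 - 2*(-10)) - 61*(-6 - 2*(-10))) + 42483) = 326*(((-6 + 20)**2 + 1464 - 24*(-6 + 20) - 61*(-6 + 20)) + 42483) = 326*((14**2 + 1464 - 24*14 - 61*14) + 42483) = 326*((196 + 1464 - 336 - 854) + 42483) = 326*(470 + 42483) = 326*42953 = 14002678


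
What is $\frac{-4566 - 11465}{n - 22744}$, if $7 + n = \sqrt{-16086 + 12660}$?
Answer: $\frac{21454193}{30447731} + \frac{943 i \sqrt{3426}}{30447731} \approx 0.70462 + 0.0018128 i$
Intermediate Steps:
$n = -7 + i \sqrt{3426}$ ($n = -7 + \sqrt{-16086 + 12660} = -7 + \sqrt{-3426} = -7 + i \sqrt{3426} \approx -7.0 + 58.532 i$)
$\frac{-4566 - 11465}{n - 22744} = \frac{-4566 - 11465}{\left(-7 + i \sqrt{3426}\right) - 22744} = - \frac{16031}{\left(-7 + i \sqrt{3426}\right) - 22744} = - \frac{16031}{-22751 + i \sqrt{3426}}$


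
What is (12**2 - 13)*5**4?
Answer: 81875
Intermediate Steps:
(12**2 - 13)*5**4 = (144 - 13)*625 = 131*625 = 81875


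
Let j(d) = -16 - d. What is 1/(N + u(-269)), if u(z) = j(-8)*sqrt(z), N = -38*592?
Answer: I/(8*(sqrt(269) - 2812*I)) ≈ -4.4451e-5 + 2.5926e-7*I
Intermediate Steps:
N = -22496
u(z) = -8*sqrt(z) (u(z) = (-16 - 1*(-8))*sqrt(z) = (-16 + 8)*sqrt(z) = -8*sqrt(z))
1/(N + u(-269)) = 1/(-22496 - 8*I*sqrt(269))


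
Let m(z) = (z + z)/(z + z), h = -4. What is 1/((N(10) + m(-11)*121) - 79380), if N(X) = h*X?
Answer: -1/79299 ≈ -1.2611e-5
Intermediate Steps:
m(z) = 1 (m(z) = (2*z)/((2*z)) = (2*z)*(1/(2*z)) = 1)
N(X) = -4*X
1/((N(10) + m(-11)*121) - 79380) = 1/((-4*10 + 1*121) - 79380) = 1/((-40 + 121) - 79380) = 1/(81 - 79380) = 1/(-79299) = -1/79299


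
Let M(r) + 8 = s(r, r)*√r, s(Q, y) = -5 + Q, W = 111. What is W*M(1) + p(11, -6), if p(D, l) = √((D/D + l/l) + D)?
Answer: -1332 + √13 ≈ -1328.4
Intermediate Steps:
p(D, l) = √(2 + D) (p(D, l) = √((1 + 1) + D) = √(2 + D))
M(r) = -8 + √r*(-5 + r) (M(r) = -8 + (-5 + r)*√r = -8 + √r*(-5 + r))
W*M(1) + p(11, -6) = 111*(-8 + √1*(-5 + 1)) + √(2 + 11) = 111*(-8 + 1*(-4)) + √13 = 111*(-8 - 4) + √13 = 111*(-12) + √13 = -1332 + √13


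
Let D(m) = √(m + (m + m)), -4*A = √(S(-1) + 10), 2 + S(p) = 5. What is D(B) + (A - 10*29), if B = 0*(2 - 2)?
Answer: -290 - √13/4 ≈ -290.90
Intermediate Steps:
S(p) = 3 (S(p) = -2 + 5 = 3)
A = -√13/4 (A = -√(3 + 10)/4 = -√13/4 ≈ -0.90139)
B = 0 (B = 0*0 = 0)
D(m) = √3*√m (D(m) = √(m + 2*m) = √(3*m) = √3*√m)
D(B) + (A - 10*29) = √3*√0 + (-√13/4 - 10*29) = √3*0 + (-√13/4 - 290) = 0 + (-290 - √13/4) = -290 - √13/4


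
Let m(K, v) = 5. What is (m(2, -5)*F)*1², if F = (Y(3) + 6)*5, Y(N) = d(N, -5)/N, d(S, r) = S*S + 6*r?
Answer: -25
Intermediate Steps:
d(S, r) = S² + 6*r
Y(N) = (-30 + N²)/N (Y(N) = (N² + 6*(-5))/N = (N² - 30)/N = (-30 + N²)/N)
F = -5 (F = ((3 - 30/3) + 6)*5 = ((3 - 30*⅓) + 6)*5 = ((3 - 10) + 6)*5 = (-7 + 6)*5 = -1*5 = -5)
(m(2, -5)*F)*1² = (5*(-5))*1² = -25*1 = -25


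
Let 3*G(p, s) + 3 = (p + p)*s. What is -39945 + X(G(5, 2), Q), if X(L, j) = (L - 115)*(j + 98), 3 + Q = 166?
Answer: -68481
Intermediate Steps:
G(p, s) = -1 + 2*p*s/3 (G(p, s) = -1 + ((p + p)*s)/3 = -1 + ((2*p)*s)/3 = -1 + (2*p*s)/3 = -1 + 2*p*s/3)
Q = 163 (Q = -3 + 166 = 163)
X(L, j) = (-115 + L)*(98 + j)
-39945 + X(G(5, 2), Q) = -39945 + (-11270 - 115*163 + 98*(-1 + (⅔)*5*2) + (-1 + (⅔)*5*2)*163) = -39945 + (-11270 - 18745 + 98*(-1 + 20/3) + (-1 + 20/3)*163) = -39945 + (-11270 - 18745 + 98*(17/3) + (17/3)*163) = -39945 + (-11270 - 18745 + 1666/3 + 2771/3) = -39945 - 28536 = -68481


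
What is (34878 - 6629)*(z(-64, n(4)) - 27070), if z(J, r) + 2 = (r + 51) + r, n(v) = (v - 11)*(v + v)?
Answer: -766480117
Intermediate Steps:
n(v) = 2*v*(-11 + v) (n(v) = (-11 + v)*(2*v) = 2*v*(-11 + v))
z(J, r) = 49 + 2*r (z(J, r) = -2 + ((r + 51) + r) = -2 + ((51 + r) + r) = -2 + (51 + 2*r) = 49 + 2*r)
(34878 - 6629)*(z(-64, n(4)) - 27070) = (34878 - 6629)*((49 + 2*(2*4*(-11 + 4))) - 27070) = 28249*((49 + 2*(2*4*(-7))) - 27070) = 28249*((49 + 2*(-56)) - 27070) = 28249*((49 - 112) - 27070) = 28249*(-63 - 27070) = 28249*(-27133) = -766480117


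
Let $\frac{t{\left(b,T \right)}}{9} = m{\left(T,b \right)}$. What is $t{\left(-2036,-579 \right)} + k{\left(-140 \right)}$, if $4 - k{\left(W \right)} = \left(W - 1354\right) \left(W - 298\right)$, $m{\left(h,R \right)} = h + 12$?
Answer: $-659471$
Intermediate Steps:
$m{\left(h,R \right)} = 12 + h$
$k{\left(W \right)} = 4 - \left(-1354 + W\right) \left(-298 + W\right)$ ($k{\left(W \right)} = 4 - \left(W - 1354\right) \left(W - 298\right) = 4 - \left(-1354 + W\right) \left(-298 + W\right)$)
$t{\left(b,T \right)} = 108 + 9 T$ ($t{\left(b,T \right)} = 9 \left(12 + T\right) = 108 + 9 T$)
$t{\left(-2036,-579 \right)} + k{\left(-140 \right)} = \left(108 + 9 \left(-579\right)\right) - 654368 = \left(108 - 5211\right) - 654368 = -5103 - 654368 = -659471$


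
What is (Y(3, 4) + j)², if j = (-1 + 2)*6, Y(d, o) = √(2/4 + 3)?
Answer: (12 + √14)²/4 ≈ 61.950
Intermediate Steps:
Y(d, o) = √14/2 (Y(d, o) = √(2*(¼) + 3) = √(½ + 3) = √(7/2) = √14/2)
j = 6 (j = 1*6 = 6)
(Y(3, 4) + j)² = (√14/2 + 6)² = (6 + √14/2)²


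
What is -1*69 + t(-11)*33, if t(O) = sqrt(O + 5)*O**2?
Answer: -69 + 3993*I*sqrt(6) ≈ -69.0 + 9780.8*I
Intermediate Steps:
t(O) = O**2*sqrt(5 + O) (t(O) = sqrt(5 + O)*O**2 = O**2*sqrt(5 + O))
-1*69 + t(-11)*33 = -1*69 + ((-11)**2*sqrt(5 - 11))*33 = -69 + (121*sqrt(-6))*33 = -69 + (121*(I*sqrt(6)))*33 = -69 + (121*I*sqrt(6))*33 = -69 + 3993*I*sqrt(6)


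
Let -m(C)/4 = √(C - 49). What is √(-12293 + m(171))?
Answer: √(-12293 - 4*√122) ≈ 111.07*I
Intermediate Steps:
m(C) = -4*√(-49 + C) (m(C) = -4*√(C - 49) = -4*√(-49 + C))
√(-12293 + m(171)) = √(-12293 - 4*√(-49 + 171)) = √(-12293 - 4*√122)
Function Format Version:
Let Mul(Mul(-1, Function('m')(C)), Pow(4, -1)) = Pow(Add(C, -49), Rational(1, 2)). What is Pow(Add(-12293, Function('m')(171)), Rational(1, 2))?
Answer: Pow(Add(-12293, Mul(-4, Pow(122, Rational(1, 2)))), Rational(1, 2)) ≈ Mul(111.07, I)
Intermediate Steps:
Function('m')(C) = Mul(-4, Pow(Add(-49, C), Rational(1, 2))) (Function('m')(C) = Mul(-4, Pow(Add(C, -49), Rational(1, 2))) = Mul(-4, Pow(Add(-49, C), Rational(1, 2))))
Pow(Add(-12293, Function('m')(171)), Rational(1, 2)) = Pow(Add(-12293, Mul(-4, Pow(Add(-49, 171), Rational(1, 2)))), Rational(1, 2)) = Pow(Add(-12293, Mul(-4, Pow(122, Rational(1, 2)))), Rational(1, 2))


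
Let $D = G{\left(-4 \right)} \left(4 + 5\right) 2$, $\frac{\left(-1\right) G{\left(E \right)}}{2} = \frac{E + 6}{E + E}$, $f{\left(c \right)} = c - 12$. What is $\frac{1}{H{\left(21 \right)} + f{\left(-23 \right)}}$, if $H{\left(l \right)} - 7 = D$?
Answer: $- \frac{1}{19} \approx -0.052632$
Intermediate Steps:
$f{\left(c \right)} = -12 + c$
$G{\left(E \right)} = - \frac{6 + E}{E}$ ($G{\left(E \right)} = - 2 \frac{E + 6}{E + E} = - 2 \frac{6 + E}{2 E} = - \frac{6 + E}{E}$)
$D = 9$ ($D = \frac{-6 - -4}{-4} \left(4 + 5\right) 2 = - \frac{-6 + 4}{4} \cdot 9 \cdot 2 = \left(- \frac{1}{4}\right) \left(-2\right) 9 \cdot 2 = \frac{1}{2} \cdot 9 \cdot 2 = \frac{9}{2} \cdot 2 = 9$)
$H{\left(l \right)} = 16$ ($H{\left(l \right)} = 7 + 9 = 16$)
$\frac{1}{H{\left(21 \right)} + f{\left(-23 \right)}} = \frac{1}{16 - 35} = \frac{1}{-19} = - \frac{1}{19}$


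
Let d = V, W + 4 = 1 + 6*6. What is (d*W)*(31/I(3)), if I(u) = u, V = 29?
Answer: 9889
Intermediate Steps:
W = 33 (W = -4 + (1 + 6*6) = -4 + (1 + 36) = -4 + 37 = 33)
d = 29
(d*W)*(31/I(3)) = (29*33)*(31/3) = 957*(31*(⅓)) = 957*(31/3) = 9889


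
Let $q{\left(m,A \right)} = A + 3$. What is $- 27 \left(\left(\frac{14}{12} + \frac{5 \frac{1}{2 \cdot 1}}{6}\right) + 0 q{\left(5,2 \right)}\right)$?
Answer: $- \frac{171}{4} \approx -42.75$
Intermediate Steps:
$q{\left(m,A \right)} = 3 + A$
$- 27 \left(\left(\frac{14}{12} + \frac{5 \frac{1}{2 \cdot 1}}{6}\right) + 0 q{\left(5,2 \right)}\right) = - 27 \left(\left(\frac{14}{12} + \frac{5 \frac{1}{2 \cdot 1}}{6}\right) + 0 \left(3 + 2\right)\right) = - 27 \left(\left(14 \cdot \frac{1}{12} + \frac{5}{2} \cdot \frac{1}{6}\right) + 0 \cdot 5\right) = - 27 \left(\left(\frac{7}{6} + 5 \cdot \frac{1}{2} \cdot \frac{1}{6}\right) + 0\right) = - 27 \left(\left(\frac{7}{6} + \frac{5}{2} \cdot \frac{1}{6}\right) + 0\right) = - 27 \left(\left(\frac{7}{6} + \frac{5}{12}\right) + 0\right) = - 27 \left(\frac{19}{12} + 0\right) = \left(-27\right) \frac{19}{12} = - \frac{171}{4}$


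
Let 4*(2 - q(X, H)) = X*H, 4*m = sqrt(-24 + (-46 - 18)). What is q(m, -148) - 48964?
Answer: -48962 + 37*I*sqrt(22)/2 ≈ -48962.0 + 86.773*I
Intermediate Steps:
m = I*sqrt(22)/2 (m = sqrt(-24 + (-46 - 18))/4 = sqrt(-24 - 64)/4 = sqrt(-88)/4 = (2*I*sqrt(22))/4 = I*sqrt(22)/2 ≈ 2.3452*I)
q(X, H) = 2 - H*X/4 (q(X, H) = 2 - X*H/4 = 2 - H*X/4)
q(m, -148) - 48964 = (2 - 1/4*(-148)*I*sqrt(22)/2) - 48964 = (2 + 37*I*sqrt(22)/2) - 48964 = -48962 + 37*I*sqrt(22)/2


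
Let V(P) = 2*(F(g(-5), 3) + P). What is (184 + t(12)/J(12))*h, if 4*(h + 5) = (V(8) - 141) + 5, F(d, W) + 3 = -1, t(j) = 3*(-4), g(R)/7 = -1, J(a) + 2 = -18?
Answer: -34151/5 ≈ -6830.2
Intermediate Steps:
J(a) = -20 (J(a) = -2 - 18 = -20)
g(R) = -7 (g(R) = 7*(-1) = -7)
t(j) = -12
F(d, W) = -4 (F(d, W) = -3 - 1 = -4)
V(P) = -8 + 2*P (V(P) = 2*(-4 + P) = -8 + 2*P)
h = -37 (h = -5 + (((-8 + 2*8) - 141) + 5)/4 = -5 + (((-8 + 16) - 141) + 5)/4 = -5 + ((8 - 141) + 5)/4 = -5 + (-133 + 5)/4 = -5 + (1/4)*(-128) = -5 - 32 = -37)
(184 + t(12)/J(12))*h = (184 - 12/(-20))*(-37) = (184 - 12*(-1/20))*(-37) = (184 + 3/5)*(-37) = (923/5)*(-37) = -34151/5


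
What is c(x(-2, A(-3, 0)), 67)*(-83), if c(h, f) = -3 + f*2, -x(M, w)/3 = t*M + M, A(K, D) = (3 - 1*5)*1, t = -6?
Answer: -10873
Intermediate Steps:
A(K, D) = -2 (A(K, D) = (3 - 5)*1 = -2*1 = -2)
x(M, w) = 15*M (x(M, w) = -3*(-6*M + M) = -(-15)*M = 15*M)
c(h, f) = -3 + 2*f
c(x(-2, A(-3, 0)), 67)*(-83) = (-3 + 2*67)*(-83) = (-3 + 134)*(-83) = 131*(-83) = -10873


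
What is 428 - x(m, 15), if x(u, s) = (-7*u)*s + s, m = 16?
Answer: 2093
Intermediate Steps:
x(u, s) = s - 7*s*u (x(u, s) = -7*s*u + s = s - 7*s*u)
428 - x(m, 15) = 428 - 15*(1 - 7*16) = 428 - 15*(1 - 112) = 428 - 15*(-111) = 428 - 1*(-1665) = 428 + 1665 = 2093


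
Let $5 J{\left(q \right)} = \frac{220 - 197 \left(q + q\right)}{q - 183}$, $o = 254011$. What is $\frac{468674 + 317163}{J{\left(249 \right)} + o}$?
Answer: $\frac{129663105}{41862872} \approx 3.0973$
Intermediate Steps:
$J{\left(q \right)} = \frac{220 - 394 q}{5 \left(-183 + q\right)}$ ($J{\left(q \right)} = \frac{\left(220 - 197 \left(q + q\right)\right) \frac{1}{q - 183}}{5} = \frac{\left(220 - 197 \cdot 2 q\right) \frac{1}{-183 + q}}{5} = \frac{\left(220 - 394 q\right) \frac{1}{-183 + q}}{5} = \frac{\frac{1}{-183 + q} \left(220 - 394 q\right)}{5} = \frac{220 - 394 q}{5 \left(-183 + q\right)}$)
$\frac{468674 + 317163}{J{\left(249 \right)} + o} = \frac{468674 + 317163}{\frac{2 \left(110 - 49053\right)}{5 \left(-183 + 249\right)} + 254011} = \frac{785837}{\frac{2 \left(110 - 49053\right)}{5 \cdot 66} + 254011} = \frac{785837}{\frac{2}{5} \cdot \frac{1}{66} \left(-48943\right) + 254011} = \frac{785837}{- \frac{48943}{165} + 254011} = \frac{785837}{\frac{41862872}{165}} = 785837 \cdot \frac{165}{41862872} = \frac{129663105}{41862872}$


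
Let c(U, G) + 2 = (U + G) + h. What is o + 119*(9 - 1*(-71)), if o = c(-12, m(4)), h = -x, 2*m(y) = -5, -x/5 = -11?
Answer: 18897/2 ≈ 9448.5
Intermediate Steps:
x = 55 (x = -5*(-11) = 55)
m(y) = -5/2 (m(y) = (½)*(-5) = -5/2)
h = -55 (h = -1*55 = -55)
c(U, G) = -57 + G + U (c(U, G) = -2 + ((U + G) - 55) = -2 + ((G + U) - 55) = -2 + (-55 + G + U) = -57 + G + U)
o = -143/2 (o = -57 - 5/2 - 12 = -143/2 ≈ -71.500)
o + 119*(9 - 1*(-71)) = -143/2 + 119*(9 - 1*(-71)) = -143/2 + 119*(9 + 71) = -143/2 + 119*80 = -143/2 + 9520 = 18897/2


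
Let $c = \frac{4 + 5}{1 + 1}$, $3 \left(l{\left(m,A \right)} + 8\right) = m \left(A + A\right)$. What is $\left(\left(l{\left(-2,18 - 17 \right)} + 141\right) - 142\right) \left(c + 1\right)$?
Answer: $- \frac{341}{6} \approx -56.833$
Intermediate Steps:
$l{\left(m,A \right)} = -8 + \frac{2 A m}{3}$ ($l{\left(m,A \right)} = -8 + \frac{m \left(A + A\right)}{3} = -8 + \frac{m 2 A}{3} = -8 + \frac{2 A m}{3}$)
$c = \frac{9}{2} \approx 4.5$
$\left(\left(l{\left(-2,18 - 17 \right)} + 141\right) - 142\right) \left(c + 1\right) = \left(\left(\left(-8 + \frac{2}{3} \left(18 - 17\right) \left(-2\right)\right) + 141\right) - 142\right) \left(\frac{9}{2} + 1\right) = \left(\left(\left(-8 + \frac{2}{3} \left(18 - 17\right) \left(-2\right)\right) + 141\right) - 142\right) \frac{11}{2} = \left(\left(\left(-8 + \frac{2}{3} \cdot 1 \left(-2\right)\right) + 141\right) - 142\right) \frac{11}{2} = \left(\left(\left(-8 - \frac{4}{3}\right) + 141\right) - 142\right) \frac{11}{2} = \left(\left(- \frac{28}{3} + 141\right) - 142\right) \frac{11}{2} = \left(\frac{395}{3} - 142\right) \frac{11}{2} = \left(- \frac{31}{3}\right) \frac{11}{2} = - \frac{341}{6}$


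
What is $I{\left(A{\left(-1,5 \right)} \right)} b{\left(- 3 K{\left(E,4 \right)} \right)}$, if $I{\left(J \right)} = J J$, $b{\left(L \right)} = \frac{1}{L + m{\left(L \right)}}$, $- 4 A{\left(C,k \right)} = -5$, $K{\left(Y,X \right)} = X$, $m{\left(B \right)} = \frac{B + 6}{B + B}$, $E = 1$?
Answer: $- \frac{25}{188} \approx -0.13298$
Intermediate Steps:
$m{\left(B \right)} = \frac{6 + B}{2 B}$
$A{\left(C,k \right)} = \frac{5}{4}$ ($A{\left(C,k \right)} = \left(- \frac{1}{4}\right) \left(-5\right) = \frac{5}{4}$)
$b{\left(L \right)} = \frac{1}{L + \frac{6 + L}{2 L}}$
$I{\left(J \right)} = J^{2}$
$I{\left(A{\left(-1,5 \right)} \right)} b{\left(- 3 K{\left(E,4 \right)} \right)} = \left(\frac{5}{4}\right)^{2} \frac{2 \left(\left(-3\right) 4\right)}{6 - 12 + 2 \left(\left(-3\right) 4\right)^{2}} = \frac{25 \cdot 2 \left(-12\right) \frac{1}{6 - 12 + 2 \left(-12\right)^{2}}}{16} = \frac{25 \cdot 2 \left(-12\right) \frac{1}{6 - 12 + 2 \cdot 144}}{16} = \frac{25 \cdot 2 \left(-12\right) \frac{1}{6 - 12 + 288}}{16} = \frac{25 \cdot 2 \left(-12\right) \frac{1}{282}}{16} = \frac{25}{16} \left(- \frac{4}{47}\right) = - \frac{25}{188}$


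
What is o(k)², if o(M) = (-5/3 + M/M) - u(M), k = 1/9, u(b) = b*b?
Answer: 3025/6561 ≈ 0.46106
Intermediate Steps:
u(b) = b²
k = ⅑ ≈ 0.11111
o(M) = -⅔ - M² (o(M) = (-5/3 + M/M) - M² = (-5*⅓ + 1) - M² = (-5/3 + 1) - M² = -⅔ - M²)
o(k)² = (-⅔ - (⅑)²)² = (-⅔ - 1*1/81)² = (-⅔ - 1/81)² = (-55/81)² = 3025/6561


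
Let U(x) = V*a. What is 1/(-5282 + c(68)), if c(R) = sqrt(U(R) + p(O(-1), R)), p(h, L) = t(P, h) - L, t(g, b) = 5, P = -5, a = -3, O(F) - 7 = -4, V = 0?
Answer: -5282/27899587 - 3*I*sqrt(7)/27899587 ≈ -0.00018932 - 2.8449e-7*I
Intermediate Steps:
O(F) = 3 (O(F) = 7 - 4 = 3)
U(x) = 0 (U(x) = 0*(-3) = 0)
p(h, L) = 5 - L
c(R) = sqrt(5 - R) (c(R) = sqrt(0 + (5 - R)) = sqrt(5 - R))
1/(-5282 + c(68)) = 1/(-5282 + sqrt(5 - 1*68)) = 1/(-5282 + sqrt(5 - 68)) = 1/(-5282 + sqrt(-63)) = 1/(-5282 + 3*I*sqrt(7))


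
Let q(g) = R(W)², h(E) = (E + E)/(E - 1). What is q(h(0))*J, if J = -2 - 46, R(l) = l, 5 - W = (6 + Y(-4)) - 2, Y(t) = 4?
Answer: -432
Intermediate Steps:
h(E) = 2*E/(-1 + E) (h(E) = (2*E)/(-1 + E) = 2*E/(-1 + E))
W = -3 (W = 5 - ((6 + 4) - 2) = 5 - (10 - 2) = 5 - 1*8 = 5 - 8 = -3)
q(g) = 9 (q(g) = (-3)² = 9)
J = -48
q(h(0))*J = 9*(-48) = -432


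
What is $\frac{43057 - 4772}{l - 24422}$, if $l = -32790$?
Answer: $- \frac{38285}{57212} \approx -0.66918$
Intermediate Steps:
$\frac{43057 - 4772}{l - 24422} = \frac{43057 - 4772}{-32790 - 24422} = \frac{38285}{-57212} = 38285 \left(- \frac{1}{57212}\right) = - \frac{38285}{57212}$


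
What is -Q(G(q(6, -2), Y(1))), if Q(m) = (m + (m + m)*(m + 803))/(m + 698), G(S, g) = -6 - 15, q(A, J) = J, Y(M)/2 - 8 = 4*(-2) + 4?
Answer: 32865/677 ≈ 48.545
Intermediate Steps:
Y(M) = 8 (Y(M) = 16 + 2*(4*(-2) + 4) = 16 + 2*(-8 + 4) = 16 + 2*(-4) = 16 - 8 = 8)
G(S, g) = -21
Q(m) = (m + 2*m*(803 + m))/(698 + m) (Q(m) = (m + (2*m)*(803 + m))/(698 + m) = (m + 2*m*(803 + m))/(698 + m))
-Q(G(q(6, -2), Y(1))) = -(-21)*(1607 + 2*(-21))/(698 - 21) = -(-21)*(1607 - 42)/677 = -(-21)*1565/677 = -1*(-32865/677) = 32865/677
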